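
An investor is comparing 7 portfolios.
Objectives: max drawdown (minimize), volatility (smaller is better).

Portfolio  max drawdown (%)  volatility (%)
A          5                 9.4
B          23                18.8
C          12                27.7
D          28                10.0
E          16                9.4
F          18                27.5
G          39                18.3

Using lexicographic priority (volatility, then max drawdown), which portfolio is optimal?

First minimize volatility: best is 9.4, kept {A, E}.
Then minimize max drawdown: best is 5, kept {A}.

A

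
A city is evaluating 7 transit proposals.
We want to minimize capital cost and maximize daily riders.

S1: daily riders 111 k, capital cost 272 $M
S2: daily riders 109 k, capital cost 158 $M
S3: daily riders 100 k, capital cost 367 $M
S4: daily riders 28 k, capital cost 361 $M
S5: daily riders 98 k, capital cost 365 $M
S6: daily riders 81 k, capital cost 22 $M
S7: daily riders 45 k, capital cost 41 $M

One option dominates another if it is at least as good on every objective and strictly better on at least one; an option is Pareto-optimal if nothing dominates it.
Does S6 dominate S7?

S6 vs S7: daily riders 81≥45, capital cost 22≤41 — S6 is at least as good on every objective with at least one strict improvement.

Yes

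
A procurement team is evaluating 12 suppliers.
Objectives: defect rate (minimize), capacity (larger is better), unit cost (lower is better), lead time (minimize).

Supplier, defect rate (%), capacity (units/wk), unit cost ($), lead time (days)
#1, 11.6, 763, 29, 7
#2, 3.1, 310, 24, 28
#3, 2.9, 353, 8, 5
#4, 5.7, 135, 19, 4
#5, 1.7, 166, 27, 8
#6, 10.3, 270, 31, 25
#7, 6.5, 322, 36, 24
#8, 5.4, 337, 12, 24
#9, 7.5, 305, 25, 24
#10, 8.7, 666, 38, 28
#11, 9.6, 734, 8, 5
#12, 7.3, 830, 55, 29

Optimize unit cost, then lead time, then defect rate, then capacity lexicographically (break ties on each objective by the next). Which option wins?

#3

First minimize unit cost: best is 8, kept {#3, #11}.
Then minimize lead time: best is 5, kept {#3, #11}.
Then minimize defect rate: best is 2.9, kept {#3}.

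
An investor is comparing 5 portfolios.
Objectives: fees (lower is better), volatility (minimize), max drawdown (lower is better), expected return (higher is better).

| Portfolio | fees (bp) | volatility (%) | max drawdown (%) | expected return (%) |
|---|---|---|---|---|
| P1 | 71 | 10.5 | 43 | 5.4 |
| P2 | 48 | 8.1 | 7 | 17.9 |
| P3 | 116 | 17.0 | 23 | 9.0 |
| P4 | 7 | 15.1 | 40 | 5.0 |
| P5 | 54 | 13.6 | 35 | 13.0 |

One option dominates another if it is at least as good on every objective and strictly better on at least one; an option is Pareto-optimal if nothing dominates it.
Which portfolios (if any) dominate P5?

P2

P2: fees 48≤54, volatility 8.1≤13.6, max drawdown 7≤35, expected return 17.9≥13.0 — dominates P5.
Others (P1, P3, P4) are each worse than P5 on at least one objective.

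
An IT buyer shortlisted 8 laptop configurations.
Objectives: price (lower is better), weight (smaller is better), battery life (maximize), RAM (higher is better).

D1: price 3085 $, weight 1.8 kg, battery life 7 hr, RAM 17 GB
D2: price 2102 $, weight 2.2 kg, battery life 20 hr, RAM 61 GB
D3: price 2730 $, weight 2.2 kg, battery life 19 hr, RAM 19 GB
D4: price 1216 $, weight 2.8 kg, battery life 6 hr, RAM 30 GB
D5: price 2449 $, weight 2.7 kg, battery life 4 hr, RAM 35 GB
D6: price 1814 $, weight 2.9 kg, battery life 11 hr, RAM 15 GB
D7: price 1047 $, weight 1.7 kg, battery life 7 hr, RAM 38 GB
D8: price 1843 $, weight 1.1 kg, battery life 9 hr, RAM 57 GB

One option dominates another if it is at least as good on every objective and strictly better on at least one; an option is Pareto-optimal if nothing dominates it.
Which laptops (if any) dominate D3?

D2: price 2102≤2730, weight 2.2≤2.2, battery life 20≥19, RAM 61≥19 — dominates D3.
Others (D1, D4, D5, D6, D7, D8) are each worse than D3 on at least one objective.

D2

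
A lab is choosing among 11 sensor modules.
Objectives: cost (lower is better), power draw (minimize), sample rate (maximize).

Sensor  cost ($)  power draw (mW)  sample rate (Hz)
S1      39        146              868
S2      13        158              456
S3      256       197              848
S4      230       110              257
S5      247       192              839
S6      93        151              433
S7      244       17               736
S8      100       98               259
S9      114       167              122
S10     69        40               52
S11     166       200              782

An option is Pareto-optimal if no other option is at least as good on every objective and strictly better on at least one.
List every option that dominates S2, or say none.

none

S1: worse on cost (39 vs 13).
S3: worse on cost (256 vs 13).
S4: worse on cost (230 vs 13).
S5: worse on cost (247 vs 13).
S6: worse on cost (93 vs 13).
S7: worse on cost (244 vs 13).
S8: worse on cost (100 vs 13).
S9: worse on cost (114 vs 13).
S10: worse on cost (69 vs 13).
S11: worse on cost (166 vs 13).
No option dominates S2.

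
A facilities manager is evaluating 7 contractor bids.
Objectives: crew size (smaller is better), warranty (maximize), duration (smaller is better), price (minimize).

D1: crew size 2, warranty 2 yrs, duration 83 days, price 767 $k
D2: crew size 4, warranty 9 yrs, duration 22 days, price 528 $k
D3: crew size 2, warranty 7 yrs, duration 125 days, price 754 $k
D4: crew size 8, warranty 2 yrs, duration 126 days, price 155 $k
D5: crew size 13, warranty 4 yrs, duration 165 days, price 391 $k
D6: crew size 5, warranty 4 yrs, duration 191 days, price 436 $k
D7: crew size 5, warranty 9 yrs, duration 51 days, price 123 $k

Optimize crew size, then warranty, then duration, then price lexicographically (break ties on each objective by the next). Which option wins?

First minimize crew size: best is 2, kept {D1, D3}.
Then maximize warranty: best is 7, kept {D3}.

D3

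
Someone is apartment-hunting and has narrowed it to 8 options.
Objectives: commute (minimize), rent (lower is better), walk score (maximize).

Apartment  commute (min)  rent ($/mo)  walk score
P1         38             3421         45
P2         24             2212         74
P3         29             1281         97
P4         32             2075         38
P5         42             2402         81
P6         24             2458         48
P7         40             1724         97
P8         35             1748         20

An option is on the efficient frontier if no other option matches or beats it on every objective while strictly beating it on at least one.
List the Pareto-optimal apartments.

P1: dominated by P2 (commute 24≤38, rent 2212≤3421, walk score 74≥45).
P2: not dominated.
P3: not dominated (best rent).
P4: dominated by P3 (commute 29≤32, rent 1281≤2075, walk score 97≥38).
P5: dominated by P3 (commute 29≤42, rent 1281≤2402, walk score 97≥81).
P6: dominated by P2 (commute 24≤24, rent 2212≤2458, walk score 74≥48).
P7: dominated by P3 (commute 29≤40, rent 1281≤1724, walk score 97≥97).
P8: dominated by P3 (commute 29≤35, rent 1281≤1748, walk score 97≥20).

P2, P3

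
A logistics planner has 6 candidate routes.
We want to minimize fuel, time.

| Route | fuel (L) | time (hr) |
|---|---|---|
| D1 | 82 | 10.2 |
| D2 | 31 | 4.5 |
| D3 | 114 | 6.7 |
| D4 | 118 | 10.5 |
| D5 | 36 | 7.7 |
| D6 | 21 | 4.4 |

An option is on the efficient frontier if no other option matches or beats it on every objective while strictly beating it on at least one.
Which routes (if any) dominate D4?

D1: fuel 82≤118, time 10.2≤10.5 — dominates D4.
D2: fuel 31≤118, time 4.5≤10.5 — dominates D4.
D3: fuel 114≤118, time 6.7≤10.5 — dominates D4.
D5: fuel 36≤118, time 7.7≤10.5 — dominates D4.
D6: fuel 21≤118, time 4.4≤10.5 — dominates D4.

D1, D2, D3, D5, D6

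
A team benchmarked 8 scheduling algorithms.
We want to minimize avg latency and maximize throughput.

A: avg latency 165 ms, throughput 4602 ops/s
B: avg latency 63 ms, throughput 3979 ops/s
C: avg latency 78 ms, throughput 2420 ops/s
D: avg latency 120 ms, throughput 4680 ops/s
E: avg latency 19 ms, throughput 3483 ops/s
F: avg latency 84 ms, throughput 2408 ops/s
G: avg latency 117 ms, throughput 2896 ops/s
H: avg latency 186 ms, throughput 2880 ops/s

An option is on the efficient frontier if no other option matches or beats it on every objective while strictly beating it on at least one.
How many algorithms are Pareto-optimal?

3

A: dominated by D (avg latency 120≤165, throughput 4680≥4602).
B: not dominated.
C: dominated by B (avg latency 63≤78, throughput 3979≥2420).
D: not dominated (best throughput).
E: not dominated (best avg latency).
F: dominated by B (avg latency 63≤84, throughput 3979≥2408).
G: dominated by B (avg latency 63≤117, throughput 3979≥2896).
H: dominated by A (avg latency 165≤186, throughput 4602≥2880).
Pareto-optimal: B, D, E → 3.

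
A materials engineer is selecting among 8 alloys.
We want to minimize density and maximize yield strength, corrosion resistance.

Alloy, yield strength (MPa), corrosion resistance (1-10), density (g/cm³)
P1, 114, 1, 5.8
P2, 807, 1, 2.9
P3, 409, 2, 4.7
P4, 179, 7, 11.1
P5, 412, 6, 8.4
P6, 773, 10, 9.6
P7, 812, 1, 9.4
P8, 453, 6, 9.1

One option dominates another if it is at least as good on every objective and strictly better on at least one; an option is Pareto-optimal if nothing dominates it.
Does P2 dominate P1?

Yes

P2 vs P1: yield strength 807≥114, corrosion resistance 1≥1, density 2.9≤5.8 — P2 is at least as good on every objective with at least one strict improvement.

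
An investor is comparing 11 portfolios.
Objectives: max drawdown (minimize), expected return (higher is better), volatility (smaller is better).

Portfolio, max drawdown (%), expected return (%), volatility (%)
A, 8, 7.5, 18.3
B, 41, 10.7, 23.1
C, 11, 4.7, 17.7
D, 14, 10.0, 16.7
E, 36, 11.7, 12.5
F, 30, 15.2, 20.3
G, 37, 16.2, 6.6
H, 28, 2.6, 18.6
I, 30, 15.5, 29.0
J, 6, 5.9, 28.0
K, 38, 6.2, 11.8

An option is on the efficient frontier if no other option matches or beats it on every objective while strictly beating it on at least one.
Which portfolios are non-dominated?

A: not dominated.
B: dominated by E (max drawdown 36≤41, expected return 11.7≥10.7, volatility 12.5≤23.1).
C: not dominated.
D: not dominated.
E: not dominated.
F: not dominated.
G: not dominated (best expected return).
H: dominated by A (max drawdown 8≤28, expected return 7.5≥2.6, volatility 18.3≤18.6).
I: not dominated.
J: not dominated (best max drawdown).
K: dominated by G (max drawdown 37≤38, expected return 16.2≥6.2, volatility 6.6≤11.8).

A, C, D, E, F, G, I, J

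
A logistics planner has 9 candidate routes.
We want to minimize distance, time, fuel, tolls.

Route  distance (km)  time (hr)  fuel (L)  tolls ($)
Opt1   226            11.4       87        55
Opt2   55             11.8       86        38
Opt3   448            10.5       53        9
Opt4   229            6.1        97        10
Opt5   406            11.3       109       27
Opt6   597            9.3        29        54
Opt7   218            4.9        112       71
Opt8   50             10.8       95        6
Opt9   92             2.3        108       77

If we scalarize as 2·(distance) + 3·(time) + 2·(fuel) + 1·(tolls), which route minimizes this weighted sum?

Opt1: 2·226 + 3·11.4 + 2·87 + 1·55 = 715.2
Opt2: 2·55 + 3·11.8 + 2·86 + 1·38 = 355.4
Opt3: 2·448 + 3·10.5 + 2·53 + 1·9 = 1042.5
Opt4: 2·229 + 3·6.1 + 2·97 + 1·10 = 680.3
Opt5: 2·406 + 3·11.3 + 2·109 + 1·27 = 1090.9
Opt6: 2·597 + 3·9.3 + 2·29 + 1·54 = 1333.9
Opt7: 2·218 + 3·4.9 + 2·112 + 1·71 = 745.7
Opt8: 2·50 + 3·10.8 + 2·95 + 1·6 = 328.4
Opt9: 2·92 + 3·2.3 + 2·108 + 1·77 = 483.9
Lowest: Opt8 at 328.4.

Opt8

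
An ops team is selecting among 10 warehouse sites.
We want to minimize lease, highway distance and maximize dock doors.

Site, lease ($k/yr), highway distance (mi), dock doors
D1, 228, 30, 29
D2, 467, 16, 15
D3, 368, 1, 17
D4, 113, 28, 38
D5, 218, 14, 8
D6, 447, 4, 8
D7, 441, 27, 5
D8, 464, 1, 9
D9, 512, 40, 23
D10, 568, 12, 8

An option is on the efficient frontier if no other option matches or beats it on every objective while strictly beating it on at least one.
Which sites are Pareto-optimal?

D3, D4, D5

D1: dominated by D4 (lease 113≤228, highway distance 28≤30, dock doors 38≥29).
D2: dominated by D3 (lease 368≤467, highway distance 1≤16, dock doors 17≥15).
D3: not dominated.
D4: not dominated (best lease).
D5: not dominated.
D6: dominated by D3 (lease 368≤447, highway distance 1≤4, dock doors 17≥8).
D7: dominated by D3 (lease 368≤441, highway distance 1≤27, dock doors 17≥5).
D8: dominated by D3 (lease 368≤464, highway distance 1≤1, dock doors 17≥9).
D9: dominated by D1 (lease 228≤512, highway distance 30≤40, dock doors 29≥23).
D10: dominated by D3 (lease 368≤568, highway distance 1≤12, dock doors 17≥8).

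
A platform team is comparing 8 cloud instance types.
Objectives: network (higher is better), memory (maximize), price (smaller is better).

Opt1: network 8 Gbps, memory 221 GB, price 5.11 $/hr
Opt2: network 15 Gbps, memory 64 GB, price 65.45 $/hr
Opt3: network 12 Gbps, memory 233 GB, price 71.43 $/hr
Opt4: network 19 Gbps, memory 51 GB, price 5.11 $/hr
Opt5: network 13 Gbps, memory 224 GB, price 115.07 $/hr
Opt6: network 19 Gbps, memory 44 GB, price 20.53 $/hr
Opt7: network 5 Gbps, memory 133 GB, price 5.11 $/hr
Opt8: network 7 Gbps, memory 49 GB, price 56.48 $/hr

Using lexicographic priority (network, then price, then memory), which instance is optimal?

First maximize network: best is 19, kept {Opt4, Opt6}.
Then minimize price: best is 5.11, kept {Opt4}.

Opt4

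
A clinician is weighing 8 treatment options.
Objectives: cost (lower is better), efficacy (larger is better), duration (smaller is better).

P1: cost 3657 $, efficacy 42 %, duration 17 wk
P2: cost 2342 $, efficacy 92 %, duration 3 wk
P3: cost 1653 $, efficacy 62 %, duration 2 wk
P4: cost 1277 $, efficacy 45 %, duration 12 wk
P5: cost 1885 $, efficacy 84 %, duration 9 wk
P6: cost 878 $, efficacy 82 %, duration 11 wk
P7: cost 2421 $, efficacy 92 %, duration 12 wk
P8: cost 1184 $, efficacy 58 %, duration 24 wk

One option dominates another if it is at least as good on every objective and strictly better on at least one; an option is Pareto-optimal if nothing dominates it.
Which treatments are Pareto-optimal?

P1: dominated by P2 (cost 2342≤3657, efficacy 92≥42, duration 3≤17).
P2: not dominated.
P3: not dominated (best duration).
P4: dominated by P6 (cost 878≤1277, efficacy 82≥45, duration 11≤12).
P5: not dominated.
P6: not dominated (best cost).
P7: dominated by P2 (cost 2342≤2421, efficacy 92≥92, duration 3≤12).
P8: dominated by P6 (cost 878≤1184, efficacy 82≥58, duration 11≤24).

P2, P3, P5, P6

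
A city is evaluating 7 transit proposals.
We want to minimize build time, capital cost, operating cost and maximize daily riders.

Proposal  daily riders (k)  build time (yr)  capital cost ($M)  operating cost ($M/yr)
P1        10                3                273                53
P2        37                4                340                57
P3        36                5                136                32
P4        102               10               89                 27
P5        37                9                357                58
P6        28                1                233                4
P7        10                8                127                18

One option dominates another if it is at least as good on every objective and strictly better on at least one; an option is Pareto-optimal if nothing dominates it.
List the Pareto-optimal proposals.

P2, P3, P4, P6, P7

P1: dominated by P6 (daily riders 28≥10, build time 1≤3, capital cost 233≤273, operating cost 4≤53).
P2: not dominated.
P3: not dominated.
P4: not dominated (best daily riders).
P5: dominated by P2 (daily riders 37≥37, build time 4≤9, capital cost 340≤357, operating cost 57≤58).
P6: not dominated (best build time).
P7: not dominated.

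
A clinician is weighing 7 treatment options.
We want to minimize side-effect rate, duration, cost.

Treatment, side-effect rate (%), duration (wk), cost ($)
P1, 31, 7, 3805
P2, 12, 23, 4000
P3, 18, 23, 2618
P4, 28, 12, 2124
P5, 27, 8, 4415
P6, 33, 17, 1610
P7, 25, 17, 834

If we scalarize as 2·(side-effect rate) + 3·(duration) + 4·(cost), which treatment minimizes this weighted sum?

P7

P1: 2·31 + 3·7 + 4·3805 = 15303
P2: 2·12 + 3·23 + 4·4000 = 16093
P3: 2·18 + 3·23 + 4·2618 = 10577
P4: 2·28 + 3·12 + 4·2124 = 8588
P5: 2·27 + 3·8 + 4·4415 = 17738
P6: 2·33 + 3·17 + 4·1610 = 6557
P7: 2·25 + 3·17 + 4·834 = 3437
Lowest: P7 at 3437.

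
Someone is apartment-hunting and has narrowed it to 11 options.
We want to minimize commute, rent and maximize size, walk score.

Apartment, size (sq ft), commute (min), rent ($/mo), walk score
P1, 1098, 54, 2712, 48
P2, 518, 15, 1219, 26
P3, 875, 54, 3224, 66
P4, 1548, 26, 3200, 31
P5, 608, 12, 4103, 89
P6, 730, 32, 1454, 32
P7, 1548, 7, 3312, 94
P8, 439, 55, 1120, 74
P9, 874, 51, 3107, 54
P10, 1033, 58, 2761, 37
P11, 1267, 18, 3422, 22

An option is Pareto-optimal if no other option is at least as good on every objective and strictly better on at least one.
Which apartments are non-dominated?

P1, P2, P3, P4, P6, P7, P8, P9

P1: not dominated.
P2: not dominated.
P3: not dominated.
P4: not dominated.
P5: dominated by P7 (size 1548≥608, commute 7≤12, rent 3312≤4103, walk score 94≥89).
P6: not dominated.
P7: not dominated (best commute).
P8: not dominated (best rent).
P9: not dominated.
P10: dominated by P1 (size 1098≥1033, commute 54≤58, rent 2712≤2761, walk score 48≥37).
P11: dominated by P7 (size 1548≥1267, commute 7≤18, rent 3312≤3422, walk score 94≥22).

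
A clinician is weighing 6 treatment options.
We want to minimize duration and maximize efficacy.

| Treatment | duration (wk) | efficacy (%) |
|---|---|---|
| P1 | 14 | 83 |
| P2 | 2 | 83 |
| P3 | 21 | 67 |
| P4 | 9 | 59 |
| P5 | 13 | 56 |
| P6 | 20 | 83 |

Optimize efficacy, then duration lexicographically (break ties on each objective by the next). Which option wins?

First maximize efficacy: best is 83, kept {P1, P2, P6}.
Then minimize duration: best is 2, kept {P2}.

P2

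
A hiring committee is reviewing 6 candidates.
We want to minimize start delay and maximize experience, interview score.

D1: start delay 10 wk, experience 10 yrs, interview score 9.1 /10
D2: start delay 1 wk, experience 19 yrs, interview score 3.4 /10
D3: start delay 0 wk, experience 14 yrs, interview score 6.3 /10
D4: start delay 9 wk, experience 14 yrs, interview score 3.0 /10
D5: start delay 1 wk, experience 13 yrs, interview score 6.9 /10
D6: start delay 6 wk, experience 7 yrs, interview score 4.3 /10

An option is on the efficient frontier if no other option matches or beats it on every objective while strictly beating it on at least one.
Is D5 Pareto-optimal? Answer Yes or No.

Yes

D1: worse on start delay (10 vs 1).
D2: worse on interview score (3.4 vs 6.9).
D3: worse on interview score (6.3 vs 6.9).
D4: worse on start delay (9 vs 1).
D6: worse on start delay (6 vs 1).
No option is at least as good as D5 on every objective and strictly better on one.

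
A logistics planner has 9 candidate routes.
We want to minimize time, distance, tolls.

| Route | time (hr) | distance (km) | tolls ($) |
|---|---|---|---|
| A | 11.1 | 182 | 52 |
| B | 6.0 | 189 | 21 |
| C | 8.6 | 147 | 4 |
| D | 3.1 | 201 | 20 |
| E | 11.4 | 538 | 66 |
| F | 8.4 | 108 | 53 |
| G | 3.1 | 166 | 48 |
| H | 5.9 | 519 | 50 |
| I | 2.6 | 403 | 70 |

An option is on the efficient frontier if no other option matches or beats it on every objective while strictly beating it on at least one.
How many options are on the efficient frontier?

6

A: dominated by C (time 8.6≤11.1, distance 147≤182, tolls 4≤52).
B: not dominated.
C: not dominated (best tolls).
D: not dominated.
E: dominated by A (time 11.1≤11.4, distance 182≤538, tolls 52≤66).
F: not dominated (best distance).
G: not dominated.
H: dominated by D (time 3.1≤5.9, distance 201≤519, tolls 20≤50).
I: not dominated (best time).
Pareto-optimal: B, C, D, F, G, I → 6.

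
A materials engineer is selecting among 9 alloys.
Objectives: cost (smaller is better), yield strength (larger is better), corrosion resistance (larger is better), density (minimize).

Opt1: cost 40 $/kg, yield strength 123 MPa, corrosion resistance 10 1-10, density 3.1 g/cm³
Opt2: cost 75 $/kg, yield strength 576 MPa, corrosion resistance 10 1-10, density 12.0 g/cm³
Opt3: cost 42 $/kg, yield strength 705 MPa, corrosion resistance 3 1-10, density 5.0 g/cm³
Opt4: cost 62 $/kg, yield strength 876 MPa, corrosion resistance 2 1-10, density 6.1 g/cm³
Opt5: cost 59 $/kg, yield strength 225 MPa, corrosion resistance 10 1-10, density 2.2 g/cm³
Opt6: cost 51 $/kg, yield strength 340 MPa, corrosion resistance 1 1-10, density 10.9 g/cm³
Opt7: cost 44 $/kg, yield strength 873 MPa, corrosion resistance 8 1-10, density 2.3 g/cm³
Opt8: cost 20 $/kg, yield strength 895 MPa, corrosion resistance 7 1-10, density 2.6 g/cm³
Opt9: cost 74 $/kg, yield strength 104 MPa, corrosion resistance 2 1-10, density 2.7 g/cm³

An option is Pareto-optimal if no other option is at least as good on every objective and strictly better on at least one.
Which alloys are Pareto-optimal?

Opt1, Opt2, Opt5, Opt7, Opt8

Opt1: not dominated.
Opt2: not dominated.
Opt3: dominated by Opt8 (cost 20≤42, yield strength 895≥705, corrosion resistance 7≥3, density 2.6≤5.0).
Opt4: dominated by Opt8 (cost 20≤62, yield strength 895≥876, corrosion resistance 7≥2, density 2.6≤6.1).
Opt5: not dominated (best density).
Opt6: dominated by Opt3 (cost 42≤51, yield strength 705≥340, corrosion resistance 3≥1, density 5.0≤10.9).
Opt7: not dominated.
Opt8: not dominated (best cost).
Opt9: dominated by Opt5 (cost 59≤74, yield strength 225≥104, corrosion resistance 10≥2, density 2.2≤2.7).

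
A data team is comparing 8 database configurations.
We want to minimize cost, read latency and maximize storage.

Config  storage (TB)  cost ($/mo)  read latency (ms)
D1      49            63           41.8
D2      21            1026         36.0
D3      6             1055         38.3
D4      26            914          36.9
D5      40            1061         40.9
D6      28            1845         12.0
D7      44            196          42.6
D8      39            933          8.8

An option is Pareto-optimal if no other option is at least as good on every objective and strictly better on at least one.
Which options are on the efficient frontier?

D1, D4, D5, D8

D1: not dominated (best storage).
D2: dominated by D8 (storage 39≥21, cost 933≤1026, read latency 8.8≤36.0).
D3: dominated by D2 (storage 21≥6, cost 1026≤1055, read latency 36.0≤38.3).
D4: not dominated.
D5: not dominated.
D6: dominated by D8 (storage 39≥28, cost 933≤1845, read latency 8.8≤12.0).
D7: dominated by D1 (storage 49≥44, cost 63≤196, read latency 41.8≤42.6).
D8: not dominated (best read latency).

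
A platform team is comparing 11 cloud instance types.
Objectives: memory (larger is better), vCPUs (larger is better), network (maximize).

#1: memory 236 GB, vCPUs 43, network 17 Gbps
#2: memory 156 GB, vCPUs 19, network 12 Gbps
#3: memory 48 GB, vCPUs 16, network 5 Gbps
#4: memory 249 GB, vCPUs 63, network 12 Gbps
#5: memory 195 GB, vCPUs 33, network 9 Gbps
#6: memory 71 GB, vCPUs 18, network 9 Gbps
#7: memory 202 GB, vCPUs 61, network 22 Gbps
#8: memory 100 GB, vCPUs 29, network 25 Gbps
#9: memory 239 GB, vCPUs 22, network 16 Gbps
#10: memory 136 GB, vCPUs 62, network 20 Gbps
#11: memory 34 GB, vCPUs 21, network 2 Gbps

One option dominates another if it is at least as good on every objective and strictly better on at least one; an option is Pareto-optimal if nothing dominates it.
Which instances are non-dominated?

#1: not dominated.
#2: dominated by #1 (memory 236≥156, vCPUs 43≥19, network 17≥12).
#3: dominated by #1 (memory 236≥48, vCPUs 43≥16, network 17≥5).
#4: not dominated (best memory).
#5: dominated by #1 (memory 236≥195, vCPUs 43≥33, network 17≥9).
#6: dominated by #1 (memory 236≥71, vCPUs 43≥18, network 17≥9).
#7: not dominated.
#8: not dominated (best network).
#9: not dominated.
#10: not dominated.
#11: dominated by #1 (memory 236≥34, vCPUs 43≥21, network 17≥2).

#1, #4, #7, #8, #9, #10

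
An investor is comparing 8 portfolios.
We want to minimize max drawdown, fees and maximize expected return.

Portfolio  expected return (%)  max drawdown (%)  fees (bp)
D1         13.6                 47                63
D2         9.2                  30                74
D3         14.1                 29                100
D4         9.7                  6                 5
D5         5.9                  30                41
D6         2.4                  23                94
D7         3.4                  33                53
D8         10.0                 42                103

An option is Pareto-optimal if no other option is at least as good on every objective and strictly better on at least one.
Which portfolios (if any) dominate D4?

D1: worse on max drawdown (47 vs 6).
D2: worse on expected return (9.2 vs 9.7).
D3: worse on max drawdown (29 vs 6).
D5: worse on expected return (5.9 vs 9.7).
D6: worse on expected return (2.4 vs 9.7).
D7: worse on expected return (3.4 vs 9.7).
D8: worse on max drawdown (42 vs 6).
No option dominates D4.

none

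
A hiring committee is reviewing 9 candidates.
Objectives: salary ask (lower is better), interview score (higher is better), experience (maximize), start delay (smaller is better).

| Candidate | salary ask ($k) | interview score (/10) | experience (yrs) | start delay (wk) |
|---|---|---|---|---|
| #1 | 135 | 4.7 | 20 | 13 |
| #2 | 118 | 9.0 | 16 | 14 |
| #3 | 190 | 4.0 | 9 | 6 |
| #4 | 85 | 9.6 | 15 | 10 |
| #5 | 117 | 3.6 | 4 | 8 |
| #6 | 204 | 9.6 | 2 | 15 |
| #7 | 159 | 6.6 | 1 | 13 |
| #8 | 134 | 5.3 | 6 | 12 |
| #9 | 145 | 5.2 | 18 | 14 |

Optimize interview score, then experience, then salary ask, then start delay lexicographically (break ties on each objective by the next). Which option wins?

First maximize interview score: best is 9.6, kept {#4, #6}.
Then maximize experience: best is 15, kept {#4}.

#4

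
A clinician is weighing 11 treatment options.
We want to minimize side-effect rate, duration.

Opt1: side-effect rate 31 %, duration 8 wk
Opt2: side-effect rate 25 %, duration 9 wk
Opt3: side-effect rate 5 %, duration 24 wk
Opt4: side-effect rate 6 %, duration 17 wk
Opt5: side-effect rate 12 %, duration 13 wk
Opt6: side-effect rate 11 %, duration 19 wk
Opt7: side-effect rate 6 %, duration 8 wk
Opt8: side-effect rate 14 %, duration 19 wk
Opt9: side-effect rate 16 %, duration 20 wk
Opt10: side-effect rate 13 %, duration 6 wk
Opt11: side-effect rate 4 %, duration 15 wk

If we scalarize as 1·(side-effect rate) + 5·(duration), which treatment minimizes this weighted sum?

Opt1: 1·31 + 5·8 = 71
Opt2: 1·25 + 5·9 = 70
Opt3: 1·5 + 5·24 = 125
Opt4: 1·6 + 5·17 = 91
Opt5: 1·12 + 5·13 = 77
Opt6: 1·11 + 5·19 = 106
Opt7: 1·6 + 5·8 = 46
Opt8: 1·14 + 5·19 = 109
Opt9: 1·16 + 5·20 = 116
Opt10: 1·13 + 5·6 = 43
Opt11: 1·4 + 5·15 = 79
Lowest: Opt10 at 43.

Opt10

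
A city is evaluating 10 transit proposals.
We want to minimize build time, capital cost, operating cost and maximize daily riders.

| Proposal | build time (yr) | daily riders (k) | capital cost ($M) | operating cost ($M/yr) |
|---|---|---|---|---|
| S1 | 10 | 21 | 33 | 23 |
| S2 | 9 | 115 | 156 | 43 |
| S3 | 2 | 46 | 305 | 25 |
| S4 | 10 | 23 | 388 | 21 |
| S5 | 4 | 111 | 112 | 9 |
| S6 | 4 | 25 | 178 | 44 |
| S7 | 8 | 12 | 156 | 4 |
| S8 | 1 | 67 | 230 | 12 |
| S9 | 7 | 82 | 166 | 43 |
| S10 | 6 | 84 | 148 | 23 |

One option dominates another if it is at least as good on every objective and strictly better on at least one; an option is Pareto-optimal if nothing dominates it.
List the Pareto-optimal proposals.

S1, S2, S5, S7, S8

S1: not dominated (best capital cost).
S2: not dominated (best daily riders).
S3: dominated by S8 (build time 1≤2, daily riders 67≥46, capital cost 230≤305, operating cost 12≤25).
S4: dominated by S5 (build time 4≤10, daily riders 111≥23, capital cost 112≤388, operating cost 9≤21).
S5: not dominated.
S6: dominated by S5 (build time 4≤4, daily riders 111≥25, capital cost 112≤178, operating cost 9≤44).
S7: not dominated (best operating cost).
S8: not dominated (best build time).
S9: dominated by S5 (build time 4≤7, daily riders 111≥82, capital cost 112≤166, operating cost 9≤43).
S10: dominated by S5 (build time 4≤6, daily riders 111≥84, capital cost 112≤148, operating cost 9≤23).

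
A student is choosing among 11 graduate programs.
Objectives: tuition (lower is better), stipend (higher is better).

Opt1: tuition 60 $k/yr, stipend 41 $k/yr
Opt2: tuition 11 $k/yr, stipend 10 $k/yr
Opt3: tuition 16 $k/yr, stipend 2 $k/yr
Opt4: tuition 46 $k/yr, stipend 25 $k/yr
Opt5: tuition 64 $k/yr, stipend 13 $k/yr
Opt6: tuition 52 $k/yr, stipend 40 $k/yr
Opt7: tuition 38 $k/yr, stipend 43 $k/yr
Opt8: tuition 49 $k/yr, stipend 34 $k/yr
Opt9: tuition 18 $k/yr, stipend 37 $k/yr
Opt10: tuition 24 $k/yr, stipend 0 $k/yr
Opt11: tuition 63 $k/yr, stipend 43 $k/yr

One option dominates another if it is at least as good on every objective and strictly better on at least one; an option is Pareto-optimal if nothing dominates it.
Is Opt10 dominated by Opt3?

Opt3 vs Opt10: tuition 16≤24, stipend 2≥0 — Opt3 is at least as good on every objective with at least one strict improvement.

Yes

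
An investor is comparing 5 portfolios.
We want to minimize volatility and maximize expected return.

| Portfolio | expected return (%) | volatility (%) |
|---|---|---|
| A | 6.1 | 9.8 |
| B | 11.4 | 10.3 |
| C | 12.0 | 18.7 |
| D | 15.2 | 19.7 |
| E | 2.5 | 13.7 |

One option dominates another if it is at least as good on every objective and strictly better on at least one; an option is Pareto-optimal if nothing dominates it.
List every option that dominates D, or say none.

A: worse on expected return (6.1 vs 15.2).
B: worse on expected return (11.4 vs 15.2).
C: worse on expected return (12.0 vs 15.2).
E: worse on expected return (2.5 vs 15.2).
No option dominates D.

none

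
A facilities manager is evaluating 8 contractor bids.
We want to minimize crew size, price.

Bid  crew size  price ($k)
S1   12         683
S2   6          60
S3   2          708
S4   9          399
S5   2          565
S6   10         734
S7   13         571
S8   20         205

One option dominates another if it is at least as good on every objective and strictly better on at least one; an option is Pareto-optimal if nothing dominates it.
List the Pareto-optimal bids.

S1: dominated by S2 (crew size 6≤12, price 60≤683).
S2: not dominated (best price).
S3: dominated by S5 (crew size 2≤2, price 565≤708).
S4: dominated by S2 (crew size 6≤9, price 60≤399).
S5: not dominated.
S6: dominated by S2 (crew size 6≤10, price 60≤734).
S7: dominated by S2 (crew size 6≤13, price 60≤571).
S8: dominated by S2 (crew size 6≤20, price 60≤205).

S2, S5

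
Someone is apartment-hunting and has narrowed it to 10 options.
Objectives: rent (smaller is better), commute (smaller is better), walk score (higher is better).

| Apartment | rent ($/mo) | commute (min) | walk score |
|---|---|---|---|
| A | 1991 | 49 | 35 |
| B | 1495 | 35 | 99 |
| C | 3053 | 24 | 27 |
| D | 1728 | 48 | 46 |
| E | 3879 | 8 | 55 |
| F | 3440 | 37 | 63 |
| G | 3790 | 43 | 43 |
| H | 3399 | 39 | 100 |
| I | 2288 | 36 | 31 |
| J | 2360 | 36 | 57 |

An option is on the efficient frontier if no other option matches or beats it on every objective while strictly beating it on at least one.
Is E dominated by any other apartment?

No

A: worse on commute (49 vs 8).
B: worse on commute (35 vs 8).
C: worse on commute (24 vs 8).
D: worse on commute (48 vs 8).
F: worse on commute (37 vs 8).
G: worse on commute (43 vs 8).
H: worse on commute (39 vs 8).
I: worse on commute (36 vs 8).
J: worse on commute (36 vs 8).
No option is at least as good as E on every objective and strictly better on one.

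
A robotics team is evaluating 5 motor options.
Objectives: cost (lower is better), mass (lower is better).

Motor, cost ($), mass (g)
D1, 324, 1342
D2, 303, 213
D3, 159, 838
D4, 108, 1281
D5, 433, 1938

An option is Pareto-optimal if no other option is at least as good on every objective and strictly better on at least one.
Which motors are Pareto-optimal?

D2, D3, D4

D1: dominated by D2 (cost 303≤324, mass 213≤1342).
D2: not dominated (best mass).
D3: not dominated.
D4: not dominated (best cost).
D5: dominated by D1 (cost 324≤433, mass 1342≤1938).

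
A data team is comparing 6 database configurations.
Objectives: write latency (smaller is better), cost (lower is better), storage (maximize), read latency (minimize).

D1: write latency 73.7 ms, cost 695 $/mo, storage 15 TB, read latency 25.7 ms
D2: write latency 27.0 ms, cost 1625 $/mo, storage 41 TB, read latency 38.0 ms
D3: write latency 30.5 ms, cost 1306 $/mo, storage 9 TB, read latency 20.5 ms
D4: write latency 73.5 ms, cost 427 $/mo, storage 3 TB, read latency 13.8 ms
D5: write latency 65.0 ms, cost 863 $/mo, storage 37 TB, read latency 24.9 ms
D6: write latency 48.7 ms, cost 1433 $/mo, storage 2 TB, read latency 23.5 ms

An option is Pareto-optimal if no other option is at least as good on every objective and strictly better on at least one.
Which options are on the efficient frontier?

D1: not dominated.
D2: not dominated (best write latency).
D3: not dominated.
D4: not dominated (best cost).
D5: not dominated.
D6: dominated by D3 (write latency 30.5≤48.7, cost 1306≤1433, storage 9≥2, read latency 20.5≤23.5).

D1, D2, D3, D4, D5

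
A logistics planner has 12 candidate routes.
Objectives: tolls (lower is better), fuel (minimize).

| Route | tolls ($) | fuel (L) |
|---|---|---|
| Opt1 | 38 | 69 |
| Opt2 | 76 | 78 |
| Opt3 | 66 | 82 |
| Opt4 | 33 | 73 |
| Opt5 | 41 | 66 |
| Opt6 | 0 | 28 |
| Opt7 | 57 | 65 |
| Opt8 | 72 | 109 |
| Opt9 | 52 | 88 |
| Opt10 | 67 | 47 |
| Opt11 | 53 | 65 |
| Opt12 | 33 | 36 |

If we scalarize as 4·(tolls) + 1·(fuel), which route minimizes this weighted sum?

Opt1: 4·38 + 1·69 = 221
Opt2: 4·76 + 1·78 = 382
Opt3: 4·66 + 1·82 = 346
Opt4: 4·33 + 1·73 = 205
Opt5: 4·41 + 1·66 = 230
Opt6: 4·0 + 1·28 = 28
Opt7: 4·57 + 1·65 = 293
Opt8: 4·72 + 1·109 = 397
Opt9: 4·52 + 1·88 = 296
Opt10: 4·67 + 1·47 = 315
Opt11: 4·53 + 1·65 = 277
Opt12: 4·33 + 1·36 = 168
Lowest: Opt6 at 28.

Opt6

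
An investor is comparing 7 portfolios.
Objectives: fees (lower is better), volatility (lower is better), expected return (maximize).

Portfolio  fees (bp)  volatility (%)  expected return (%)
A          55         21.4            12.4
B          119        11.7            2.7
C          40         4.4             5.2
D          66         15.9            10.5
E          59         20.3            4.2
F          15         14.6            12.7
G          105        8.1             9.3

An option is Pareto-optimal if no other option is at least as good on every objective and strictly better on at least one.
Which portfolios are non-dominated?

A: dominated by F (fees 15≤55, volatility 14.6≤21.4, expected return 12.7≥12.4).
B: dominated by C (fees 40≤119, volatility 4.4≤11.7, expected return 5.2≥2.7).
C: not dominated (best volatility).
D: dominated by F (fees 15≤66, volatility 14.6≤15.9, expected return 12.7≥10.5).
E: dominated by C (fees 40≤59, volatility 4.4≤20.3, expected return 5.2≥4.2).
F: not dominated (best fees).
G: not dominated.

C, F, G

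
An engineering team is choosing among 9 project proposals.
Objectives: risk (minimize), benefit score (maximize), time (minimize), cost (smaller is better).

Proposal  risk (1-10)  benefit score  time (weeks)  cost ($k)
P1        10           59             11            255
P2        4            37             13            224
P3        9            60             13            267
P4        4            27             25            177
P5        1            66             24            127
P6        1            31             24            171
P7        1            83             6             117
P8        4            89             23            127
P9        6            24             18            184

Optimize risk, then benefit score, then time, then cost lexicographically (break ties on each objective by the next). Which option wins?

First minimize risk: best is 1, kept {P5, P6, P7}.
Then maximize benefit score: best is 83, kept {P7}.

P7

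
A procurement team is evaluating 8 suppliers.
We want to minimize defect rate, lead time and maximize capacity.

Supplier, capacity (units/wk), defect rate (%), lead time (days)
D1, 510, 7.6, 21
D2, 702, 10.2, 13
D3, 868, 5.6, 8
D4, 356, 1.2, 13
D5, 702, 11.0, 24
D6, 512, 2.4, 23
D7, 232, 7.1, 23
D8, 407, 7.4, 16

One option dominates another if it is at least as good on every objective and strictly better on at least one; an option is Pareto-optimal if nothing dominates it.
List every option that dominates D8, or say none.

D3: capacity 868≥407, defect rate 5.6≤7.4, lead time 8≤16 — dominates D8.
Others (D1, D2, D4, D5, D6, D7) are each worse than D8 on at least one objective.

D3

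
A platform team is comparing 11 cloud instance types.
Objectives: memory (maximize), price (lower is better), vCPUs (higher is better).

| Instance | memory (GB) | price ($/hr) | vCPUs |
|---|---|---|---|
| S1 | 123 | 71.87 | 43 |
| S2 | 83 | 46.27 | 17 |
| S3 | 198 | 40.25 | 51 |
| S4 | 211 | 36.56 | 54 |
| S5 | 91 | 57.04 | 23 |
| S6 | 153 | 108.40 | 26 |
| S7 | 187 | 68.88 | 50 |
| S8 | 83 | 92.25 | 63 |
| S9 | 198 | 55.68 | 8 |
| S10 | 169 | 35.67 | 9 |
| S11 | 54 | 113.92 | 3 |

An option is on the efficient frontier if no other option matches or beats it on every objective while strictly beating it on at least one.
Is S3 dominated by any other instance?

Yes

S4 vs S3: memory 211≥198, price 36.56≤40.25, vCPUs 54≥51 — S4 is at least as good on every objective and strictly better on at least one, so S4 dominates S3.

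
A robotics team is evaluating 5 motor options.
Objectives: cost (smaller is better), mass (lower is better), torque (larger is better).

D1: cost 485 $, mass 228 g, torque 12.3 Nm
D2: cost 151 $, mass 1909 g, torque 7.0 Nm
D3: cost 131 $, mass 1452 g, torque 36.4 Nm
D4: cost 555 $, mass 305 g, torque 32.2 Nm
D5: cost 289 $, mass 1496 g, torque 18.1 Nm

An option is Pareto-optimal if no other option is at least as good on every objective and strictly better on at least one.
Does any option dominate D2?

D3 vs D2: cost 131≤151, mass 1452≤1909, torque 36.4≥7.0 — D3 is at least as good on every objective and strictly better on at least one, so D3 dominates D2.

Yes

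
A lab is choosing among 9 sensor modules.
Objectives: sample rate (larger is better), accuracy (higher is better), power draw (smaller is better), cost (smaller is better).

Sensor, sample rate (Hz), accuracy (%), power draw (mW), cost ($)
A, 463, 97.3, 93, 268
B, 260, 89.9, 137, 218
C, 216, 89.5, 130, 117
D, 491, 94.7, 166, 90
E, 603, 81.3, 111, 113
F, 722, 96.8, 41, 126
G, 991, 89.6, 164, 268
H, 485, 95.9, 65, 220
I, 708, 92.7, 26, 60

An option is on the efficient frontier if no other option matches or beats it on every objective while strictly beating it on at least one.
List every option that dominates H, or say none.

F: sample rate 722≥485, accuracy 96.8≥95.9, power draw 41≤65, cost 126≤220 — dominates H.
Others (A, B, C, D, E, G, I) are each worse than H on at least one objective.

F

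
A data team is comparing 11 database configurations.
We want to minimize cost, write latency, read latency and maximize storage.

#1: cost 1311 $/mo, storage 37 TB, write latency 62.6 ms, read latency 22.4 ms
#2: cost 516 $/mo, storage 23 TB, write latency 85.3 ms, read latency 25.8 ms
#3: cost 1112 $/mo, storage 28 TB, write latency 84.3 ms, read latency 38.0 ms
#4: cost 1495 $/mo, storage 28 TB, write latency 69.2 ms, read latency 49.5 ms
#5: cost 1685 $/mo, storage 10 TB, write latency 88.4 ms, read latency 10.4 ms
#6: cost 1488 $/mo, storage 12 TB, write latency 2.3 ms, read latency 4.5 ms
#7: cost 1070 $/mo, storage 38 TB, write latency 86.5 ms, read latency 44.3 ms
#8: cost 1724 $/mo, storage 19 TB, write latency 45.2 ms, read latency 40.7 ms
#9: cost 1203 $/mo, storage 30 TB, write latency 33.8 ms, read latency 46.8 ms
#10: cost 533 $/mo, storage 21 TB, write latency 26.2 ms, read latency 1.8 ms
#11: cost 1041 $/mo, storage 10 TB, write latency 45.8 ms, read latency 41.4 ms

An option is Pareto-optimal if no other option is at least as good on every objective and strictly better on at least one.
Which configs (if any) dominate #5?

#6: cost 1488≤1685, storage 12≥10, write latency 2.3≤88.4, read latency 4.5≤10.4 — dominates #5.
#10: cost 533≤1685, storage 21≥10, write latency 26.2≤88.4, read latency 1.8≤10.4 — dominates #5.
Others (#1, #2, #3, #4, #7, #8, #9, #11) are each worse than #5 on at least one objective.

#6, #10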